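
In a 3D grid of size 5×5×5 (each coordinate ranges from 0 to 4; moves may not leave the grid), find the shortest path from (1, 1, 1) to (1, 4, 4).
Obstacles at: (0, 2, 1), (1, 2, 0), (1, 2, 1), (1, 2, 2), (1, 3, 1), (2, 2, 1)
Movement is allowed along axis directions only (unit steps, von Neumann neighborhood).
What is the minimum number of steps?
6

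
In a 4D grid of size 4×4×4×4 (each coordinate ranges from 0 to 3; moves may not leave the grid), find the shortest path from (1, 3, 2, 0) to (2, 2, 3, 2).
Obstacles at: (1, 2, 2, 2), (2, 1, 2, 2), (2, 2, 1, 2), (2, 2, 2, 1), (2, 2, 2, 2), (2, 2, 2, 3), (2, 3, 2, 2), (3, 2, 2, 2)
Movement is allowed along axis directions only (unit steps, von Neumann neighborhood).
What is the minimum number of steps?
5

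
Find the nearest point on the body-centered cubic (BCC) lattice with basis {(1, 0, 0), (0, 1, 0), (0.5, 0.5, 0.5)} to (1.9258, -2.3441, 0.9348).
(2, -2, 1)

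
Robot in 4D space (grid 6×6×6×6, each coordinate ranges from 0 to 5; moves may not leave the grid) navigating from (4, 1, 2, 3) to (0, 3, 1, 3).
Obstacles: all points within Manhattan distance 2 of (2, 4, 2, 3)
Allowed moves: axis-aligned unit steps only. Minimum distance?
7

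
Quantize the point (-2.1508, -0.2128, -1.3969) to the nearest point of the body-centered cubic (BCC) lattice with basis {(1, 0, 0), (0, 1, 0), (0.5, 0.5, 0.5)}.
(-2.5, -0.5, -1.5)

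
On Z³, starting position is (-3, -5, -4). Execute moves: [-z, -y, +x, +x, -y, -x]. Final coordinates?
(-2, -7, -5)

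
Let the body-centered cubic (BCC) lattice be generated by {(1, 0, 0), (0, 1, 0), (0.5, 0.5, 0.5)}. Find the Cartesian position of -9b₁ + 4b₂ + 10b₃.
(-4, 9, 5)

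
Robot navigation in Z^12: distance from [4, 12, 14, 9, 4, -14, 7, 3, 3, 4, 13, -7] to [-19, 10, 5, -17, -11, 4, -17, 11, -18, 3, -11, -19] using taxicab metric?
183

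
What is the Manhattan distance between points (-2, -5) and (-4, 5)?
12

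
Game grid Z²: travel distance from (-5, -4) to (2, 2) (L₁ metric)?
13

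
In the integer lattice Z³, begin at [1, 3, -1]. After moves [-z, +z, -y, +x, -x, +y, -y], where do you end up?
(1, 2, -1)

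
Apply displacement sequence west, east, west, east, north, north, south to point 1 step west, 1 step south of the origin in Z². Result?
(-1, 0)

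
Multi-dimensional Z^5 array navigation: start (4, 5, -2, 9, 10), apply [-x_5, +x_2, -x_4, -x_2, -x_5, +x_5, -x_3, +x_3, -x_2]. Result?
(4, 4, -2, 8, 9)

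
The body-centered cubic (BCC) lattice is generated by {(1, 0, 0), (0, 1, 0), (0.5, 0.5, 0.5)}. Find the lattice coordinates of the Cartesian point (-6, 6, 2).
-8b₁ + 4b₂ + 4b₃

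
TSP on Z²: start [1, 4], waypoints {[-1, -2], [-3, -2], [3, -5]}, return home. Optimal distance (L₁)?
30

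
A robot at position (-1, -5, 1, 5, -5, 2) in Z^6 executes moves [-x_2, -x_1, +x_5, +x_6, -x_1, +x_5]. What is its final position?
(-3, -6, 1, 5, -3, 3)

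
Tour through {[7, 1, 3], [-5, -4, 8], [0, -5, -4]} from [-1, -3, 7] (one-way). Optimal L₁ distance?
44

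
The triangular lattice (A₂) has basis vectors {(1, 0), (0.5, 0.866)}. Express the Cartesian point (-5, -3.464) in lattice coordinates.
-3b₁ - 4b₂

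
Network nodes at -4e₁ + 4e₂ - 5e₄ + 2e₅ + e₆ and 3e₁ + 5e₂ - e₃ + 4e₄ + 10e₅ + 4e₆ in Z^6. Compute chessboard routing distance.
9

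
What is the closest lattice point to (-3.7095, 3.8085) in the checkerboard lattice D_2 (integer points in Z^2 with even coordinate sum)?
(-4, 4)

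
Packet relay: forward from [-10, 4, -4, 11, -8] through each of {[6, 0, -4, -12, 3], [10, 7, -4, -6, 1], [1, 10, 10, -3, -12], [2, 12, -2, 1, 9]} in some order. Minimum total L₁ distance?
138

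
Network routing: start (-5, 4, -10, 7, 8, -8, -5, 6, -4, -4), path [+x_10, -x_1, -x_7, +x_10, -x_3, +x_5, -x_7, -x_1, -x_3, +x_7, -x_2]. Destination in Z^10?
(-7, 3, -12, 7, 9, -8, -6, 6, -4, -2)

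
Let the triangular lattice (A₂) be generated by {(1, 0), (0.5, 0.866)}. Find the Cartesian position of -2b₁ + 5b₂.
(0.5, 4.33)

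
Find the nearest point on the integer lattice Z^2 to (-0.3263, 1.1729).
(0, 1)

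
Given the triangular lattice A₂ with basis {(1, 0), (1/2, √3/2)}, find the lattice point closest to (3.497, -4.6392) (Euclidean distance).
(3.5, -4.33)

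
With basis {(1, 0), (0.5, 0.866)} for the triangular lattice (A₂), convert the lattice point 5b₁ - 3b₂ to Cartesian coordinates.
(3.5, -2.598)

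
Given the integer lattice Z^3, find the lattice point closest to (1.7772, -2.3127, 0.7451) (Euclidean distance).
(2, -2, 1)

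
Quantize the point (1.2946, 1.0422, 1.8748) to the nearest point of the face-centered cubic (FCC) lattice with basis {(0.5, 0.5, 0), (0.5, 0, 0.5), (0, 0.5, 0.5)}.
(1, 1, 2)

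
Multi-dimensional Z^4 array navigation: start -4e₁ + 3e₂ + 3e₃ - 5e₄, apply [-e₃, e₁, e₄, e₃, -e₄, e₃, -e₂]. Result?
(-3, 2, 4, -5)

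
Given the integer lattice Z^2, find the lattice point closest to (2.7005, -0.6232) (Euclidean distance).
(3, -1)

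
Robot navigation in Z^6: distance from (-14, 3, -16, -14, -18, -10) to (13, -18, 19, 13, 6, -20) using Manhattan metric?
144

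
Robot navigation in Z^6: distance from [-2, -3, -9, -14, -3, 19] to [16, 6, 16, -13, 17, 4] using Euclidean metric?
40.694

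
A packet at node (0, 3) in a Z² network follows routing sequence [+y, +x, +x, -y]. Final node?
(2, 3)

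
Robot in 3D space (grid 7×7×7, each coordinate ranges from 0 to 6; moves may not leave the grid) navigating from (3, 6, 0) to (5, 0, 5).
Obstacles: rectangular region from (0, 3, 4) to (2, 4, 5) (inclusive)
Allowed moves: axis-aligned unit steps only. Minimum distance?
13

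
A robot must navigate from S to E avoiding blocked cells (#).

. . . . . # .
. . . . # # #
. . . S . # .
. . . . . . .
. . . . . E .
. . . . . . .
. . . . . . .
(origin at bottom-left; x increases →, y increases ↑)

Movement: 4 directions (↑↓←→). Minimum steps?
4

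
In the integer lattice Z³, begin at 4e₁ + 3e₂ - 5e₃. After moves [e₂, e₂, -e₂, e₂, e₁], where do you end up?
(5, 5, -5)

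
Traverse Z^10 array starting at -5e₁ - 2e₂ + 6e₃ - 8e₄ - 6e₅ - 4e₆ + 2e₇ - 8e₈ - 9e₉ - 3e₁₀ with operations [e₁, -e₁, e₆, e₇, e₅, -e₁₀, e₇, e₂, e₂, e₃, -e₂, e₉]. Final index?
(-5, -1, 7, -8, -5, -3, 4, -8, -8, -4)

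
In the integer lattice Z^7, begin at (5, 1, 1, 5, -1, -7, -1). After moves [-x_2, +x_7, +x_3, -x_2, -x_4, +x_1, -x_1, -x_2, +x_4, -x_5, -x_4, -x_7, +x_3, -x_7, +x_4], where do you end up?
(5, -2, 3, 5, -2, -7, -2)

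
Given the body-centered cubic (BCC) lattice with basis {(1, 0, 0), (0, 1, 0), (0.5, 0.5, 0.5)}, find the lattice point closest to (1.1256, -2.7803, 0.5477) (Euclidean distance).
(1.5, -2.5, 0.5)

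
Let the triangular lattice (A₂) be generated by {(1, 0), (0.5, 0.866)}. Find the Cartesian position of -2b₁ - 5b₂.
(-4.5, -4.33)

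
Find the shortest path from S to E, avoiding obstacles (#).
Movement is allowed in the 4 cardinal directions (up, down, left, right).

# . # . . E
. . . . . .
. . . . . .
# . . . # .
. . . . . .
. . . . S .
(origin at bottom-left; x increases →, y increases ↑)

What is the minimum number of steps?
6
(one shortest path: (4, 0) → (5, 0) → (5, 1) → (5, 2) → (5, 3) → (5, 4) → (5, 5))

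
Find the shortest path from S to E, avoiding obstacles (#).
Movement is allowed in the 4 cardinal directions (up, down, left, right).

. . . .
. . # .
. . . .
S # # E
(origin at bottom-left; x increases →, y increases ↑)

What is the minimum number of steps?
5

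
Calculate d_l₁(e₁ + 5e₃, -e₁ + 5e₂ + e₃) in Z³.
11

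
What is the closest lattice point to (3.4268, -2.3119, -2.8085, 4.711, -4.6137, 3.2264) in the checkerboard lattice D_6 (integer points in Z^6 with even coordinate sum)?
(4, -2, -3, 5, -5, 3)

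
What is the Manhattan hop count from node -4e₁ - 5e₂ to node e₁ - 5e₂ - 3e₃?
8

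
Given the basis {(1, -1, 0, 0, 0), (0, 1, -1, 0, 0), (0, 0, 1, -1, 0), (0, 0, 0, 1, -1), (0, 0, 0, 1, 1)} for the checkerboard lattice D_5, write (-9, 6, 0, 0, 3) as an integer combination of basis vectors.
-9b₁ - 3b₂ - 3b₃ - 3b₄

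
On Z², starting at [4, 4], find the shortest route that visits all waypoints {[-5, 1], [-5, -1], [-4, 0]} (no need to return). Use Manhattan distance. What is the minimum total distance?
16
(one optimal route: (4, 4) → (-5, 1) → (-5, -1) → (-4, 0))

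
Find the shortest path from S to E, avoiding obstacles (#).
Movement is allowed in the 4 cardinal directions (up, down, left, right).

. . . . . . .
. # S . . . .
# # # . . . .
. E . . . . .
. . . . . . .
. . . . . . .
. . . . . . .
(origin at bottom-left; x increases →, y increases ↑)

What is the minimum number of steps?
5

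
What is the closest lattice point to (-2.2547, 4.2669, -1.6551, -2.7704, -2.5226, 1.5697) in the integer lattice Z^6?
(-2, 4, -2, -3, -3, 2)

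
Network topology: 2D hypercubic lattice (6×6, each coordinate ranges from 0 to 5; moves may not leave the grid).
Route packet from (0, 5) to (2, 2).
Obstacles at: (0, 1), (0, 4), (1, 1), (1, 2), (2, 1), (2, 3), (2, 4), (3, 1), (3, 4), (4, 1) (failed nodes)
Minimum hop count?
9
(one shortest path: (0, 5) → (1, 5) → (2, 5) → (3, 5) → (4, 5) → (4, 4) → (4, 3) → (3, 3) → (3, 2) → (2, 2))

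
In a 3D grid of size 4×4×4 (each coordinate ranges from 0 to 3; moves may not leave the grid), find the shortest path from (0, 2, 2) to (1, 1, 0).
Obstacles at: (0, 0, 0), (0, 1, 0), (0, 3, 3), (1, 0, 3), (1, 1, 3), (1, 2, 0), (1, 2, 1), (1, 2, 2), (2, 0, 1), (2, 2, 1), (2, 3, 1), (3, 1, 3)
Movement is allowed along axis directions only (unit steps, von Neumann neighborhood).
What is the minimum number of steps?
4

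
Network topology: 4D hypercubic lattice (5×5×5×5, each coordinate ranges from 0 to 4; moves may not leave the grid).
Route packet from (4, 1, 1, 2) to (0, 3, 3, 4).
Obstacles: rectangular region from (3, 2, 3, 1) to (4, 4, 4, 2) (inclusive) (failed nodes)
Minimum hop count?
10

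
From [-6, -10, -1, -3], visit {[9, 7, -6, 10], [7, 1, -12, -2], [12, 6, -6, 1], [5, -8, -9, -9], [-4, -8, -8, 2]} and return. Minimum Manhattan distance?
134
(one optimal route: (-6, -10, -1, -3) → (5, -8, -9, -9) → (7, 1, -12, -2) → (12, 6, -6, 1) → (9, 7, -6, 10) → (-4, -8, -8, 2) → (-6, -10, -1, -3))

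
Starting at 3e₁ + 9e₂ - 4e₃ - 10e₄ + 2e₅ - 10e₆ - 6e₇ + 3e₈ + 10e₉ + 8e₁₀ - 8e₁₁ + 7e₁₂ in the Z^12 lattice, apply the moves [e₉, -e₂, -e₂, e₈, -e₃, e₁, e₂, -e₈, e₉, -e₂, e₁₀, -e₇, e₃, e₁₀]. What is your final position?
(4, 7, -4, -10, 2, -10, -7, 3, 12, 10, -8, 7)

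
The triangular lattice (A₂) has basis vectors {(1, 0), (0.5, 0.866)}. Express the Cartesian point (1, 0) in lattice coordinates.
b₁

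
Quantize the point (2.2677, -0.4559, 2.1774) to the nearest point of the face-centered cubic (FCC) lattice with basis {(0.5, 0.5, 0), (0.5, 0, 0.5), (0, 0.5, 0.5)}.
(2.5, -0.5, 2)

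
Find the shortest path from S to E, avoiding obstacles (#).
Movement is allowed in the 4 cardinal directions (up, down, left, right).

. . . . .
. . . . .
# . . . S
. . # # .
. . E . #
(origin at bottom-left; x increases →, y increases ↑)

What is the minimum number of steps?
6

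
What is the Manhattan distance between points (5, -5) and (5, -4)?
1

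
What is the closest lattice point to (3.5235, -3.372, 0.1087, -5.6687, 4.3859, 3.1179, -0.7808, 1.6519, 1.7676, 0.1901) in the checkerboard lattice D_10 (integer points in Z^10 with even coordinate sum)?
(3, -3, 0, -6, 4, 3, -1, 2, 2, 0)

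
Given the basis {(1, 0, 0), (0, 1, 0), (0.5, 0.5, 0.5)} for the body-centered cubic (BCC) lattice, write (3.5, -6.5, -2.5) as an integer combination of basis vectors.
6b₁ - 4b₂ - 5b₃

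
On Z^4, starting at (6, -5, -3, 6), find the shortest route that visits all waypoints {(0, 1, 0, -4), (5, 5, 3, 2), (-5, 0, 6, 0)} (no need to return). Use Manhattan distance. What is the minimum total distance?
55
(one optimal route: (6, -5, -3, 6) → (5, 5, 3, 2) → (0, 1, 0, -4) → (-5, 0, 6, 0))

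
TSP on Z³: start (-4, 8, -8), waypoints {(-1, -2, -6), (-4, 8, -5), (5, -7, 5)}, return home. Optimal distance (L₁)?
74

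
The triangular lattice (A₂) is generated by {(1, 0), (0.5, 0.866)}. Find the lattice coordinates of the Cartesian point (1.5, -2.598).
3b₁ - 3b₂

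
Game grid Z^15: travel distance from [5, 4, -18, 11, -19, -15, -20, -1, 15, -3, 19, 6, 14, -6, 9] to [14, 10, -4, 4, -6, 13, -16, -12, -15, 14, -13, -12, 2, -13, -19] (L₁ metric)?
236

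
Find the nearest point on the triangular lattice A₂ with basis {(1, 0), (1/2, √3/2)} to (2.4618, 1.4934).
(2, 1.732)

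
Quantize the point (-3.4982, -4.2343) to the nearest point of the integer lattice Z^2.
(-3, -4)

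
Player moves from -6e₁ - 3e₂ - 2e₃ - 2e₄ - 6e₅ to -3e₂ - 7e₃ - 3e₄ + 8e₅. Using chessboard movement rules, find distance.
14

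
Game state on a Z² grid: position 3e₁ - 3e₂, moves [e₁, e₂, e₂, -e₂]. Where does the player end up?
(4, -2)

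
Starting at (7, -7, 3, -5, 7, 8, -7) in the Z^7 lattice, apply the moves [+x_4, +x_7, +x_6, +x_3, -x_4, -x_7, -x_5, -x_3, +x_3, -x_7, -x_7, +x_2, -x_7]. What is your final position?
(7, -6, 4, -5, 6, 9, -10)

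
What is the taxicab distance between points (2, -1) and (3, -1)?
1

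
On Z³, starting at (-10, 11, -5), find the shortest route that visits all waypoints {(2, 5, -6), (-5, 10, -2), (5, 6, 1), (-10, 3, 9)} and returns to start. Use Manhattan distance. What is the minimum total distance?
84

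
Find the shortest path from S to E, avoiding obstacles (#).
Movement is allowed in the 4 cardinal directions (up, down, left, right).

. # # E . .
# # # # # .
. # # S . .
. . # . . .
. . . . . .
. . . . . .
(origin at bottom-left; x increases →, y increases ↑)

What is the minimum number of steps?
6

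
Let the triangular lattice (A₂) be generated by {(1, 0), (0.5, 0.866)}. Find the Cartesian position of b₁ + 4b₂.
(3, 3.464)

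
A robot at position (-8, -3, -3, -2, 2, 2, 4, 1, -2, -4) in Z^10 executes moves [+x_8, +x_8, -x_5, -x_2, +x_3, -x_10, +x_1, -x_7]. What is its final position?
(-7, -4, -2, -2, 1, 2, 3, 3, -2, -5)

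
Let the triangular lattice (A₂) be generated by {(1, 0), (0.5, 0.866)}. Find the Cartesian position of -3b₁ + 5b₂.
(-0.5, 4.33)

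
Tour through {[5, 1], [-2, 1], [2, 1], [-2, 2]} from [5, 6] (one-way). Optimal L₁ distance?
13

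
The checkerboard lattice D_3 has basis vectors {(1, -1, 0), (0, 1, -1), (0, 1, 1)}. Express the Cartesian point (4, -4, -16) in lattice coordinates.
4b₁ + 8b₂ - 8b₃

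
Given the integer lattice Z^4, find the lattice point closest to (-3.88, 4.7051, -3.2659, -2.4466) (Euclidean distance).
(-4, 5, -3, -2)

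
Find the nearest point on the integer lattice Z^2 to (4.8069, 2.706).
(5, 3)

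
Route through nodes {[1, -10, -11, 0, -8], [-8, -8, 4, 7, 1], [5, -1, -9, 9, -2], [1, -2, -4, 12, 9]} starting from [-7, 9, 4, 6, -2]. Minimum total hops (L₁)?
112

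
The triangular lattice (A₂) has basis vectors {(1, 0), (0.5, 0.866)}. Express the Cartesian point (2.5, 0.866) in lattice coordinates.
2b₁ + b₂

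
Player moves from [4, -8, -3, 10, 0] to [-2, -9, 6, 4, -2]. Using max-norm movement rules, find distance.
9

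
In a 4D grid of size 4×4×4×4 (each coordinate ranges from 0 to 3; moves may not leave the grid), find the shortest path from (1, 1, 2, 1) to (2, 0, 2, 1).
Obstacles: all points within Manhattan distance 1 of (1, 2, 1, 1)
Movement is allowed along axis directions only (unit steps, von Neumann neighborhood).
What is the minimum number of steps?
2
(one shortest path: (1, 1, 2, 1) → (2, 1, 2, 1) → (2, 0, 2, 1))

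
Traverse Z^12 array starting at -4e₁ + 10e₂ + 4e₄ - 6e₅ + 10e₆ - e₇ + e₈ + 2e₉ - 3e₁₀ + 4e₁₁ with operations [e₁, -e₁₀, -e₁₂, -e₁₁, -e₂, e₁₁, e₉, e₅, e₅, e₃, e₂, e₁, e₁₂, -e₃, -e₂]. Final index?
(-2, 9, 0, 4, -4, 10, -1, 1, 3, -4, 4, 0)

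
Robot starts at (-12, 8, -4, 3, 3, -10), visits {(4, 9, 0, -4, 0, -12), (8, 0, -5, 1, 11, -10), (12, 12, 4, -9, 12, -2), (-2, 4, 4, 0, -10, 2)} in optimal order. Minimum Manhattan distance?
168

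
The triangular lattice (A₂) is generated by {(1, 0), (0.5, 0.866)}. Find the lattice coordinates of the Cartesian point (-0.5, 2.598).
-2b₁ + 3b₂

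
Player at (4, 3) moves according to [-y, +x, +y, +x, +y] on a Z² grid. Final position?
(6, 4)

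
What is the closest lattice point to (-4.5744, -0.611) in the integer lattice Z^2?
(-5, -1)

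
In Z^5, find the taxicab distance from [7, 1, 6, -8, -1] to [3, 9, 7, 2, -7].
29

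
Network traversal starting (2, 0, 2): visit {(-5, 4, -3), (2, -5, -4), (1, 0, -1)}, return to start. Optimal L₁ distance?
44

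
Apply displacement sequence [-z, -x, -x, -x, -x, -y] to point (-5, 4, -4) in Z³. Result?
(-9, 3, -5)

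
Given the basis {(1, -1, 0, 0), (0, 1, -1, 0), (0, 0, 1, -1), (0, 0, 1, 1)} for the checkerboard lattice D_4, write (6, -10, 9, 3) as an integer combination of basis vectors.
6b₁ - 4b₂ + b₃ + 4b₄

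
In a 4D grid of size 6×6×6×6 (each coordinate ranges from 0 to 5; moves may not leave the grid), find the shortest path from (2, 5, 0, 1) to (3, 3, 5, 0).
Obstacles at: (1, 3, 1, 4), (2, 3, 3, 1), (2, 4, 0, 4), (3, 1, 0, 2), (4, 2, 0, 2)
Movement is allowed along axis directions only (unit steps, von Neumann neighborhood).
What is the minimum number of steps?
9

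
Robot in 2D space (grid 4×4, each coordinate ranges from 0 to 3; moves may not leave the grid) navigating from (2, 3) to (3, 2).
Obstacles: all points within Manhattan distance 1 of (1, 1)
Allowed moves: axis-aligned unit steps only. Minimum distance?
2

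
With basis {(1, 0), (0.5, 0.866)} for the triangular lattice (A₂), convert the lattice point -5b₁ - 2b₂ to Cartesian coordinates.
(-6, -1.732)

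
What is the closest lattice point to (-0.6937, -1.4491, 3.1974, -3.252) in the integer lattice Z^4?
(-1, -1, 3, -3)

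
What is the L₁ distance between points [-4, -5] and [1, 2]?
12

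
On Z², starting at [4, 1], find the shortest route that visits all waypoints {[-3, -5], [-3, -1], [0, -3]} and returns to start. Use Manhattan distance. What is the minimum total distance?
26
(one optimal route: (4, 1) → (-3, -1) → (-3, -5) → (0, -3) → (4, 1))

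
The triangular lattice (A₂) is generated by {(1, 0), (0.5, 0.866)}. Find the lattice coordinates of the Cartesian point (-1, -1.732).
-2b₂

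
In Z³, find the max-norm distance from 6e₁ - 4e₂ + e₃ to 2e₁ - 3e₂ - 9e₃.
10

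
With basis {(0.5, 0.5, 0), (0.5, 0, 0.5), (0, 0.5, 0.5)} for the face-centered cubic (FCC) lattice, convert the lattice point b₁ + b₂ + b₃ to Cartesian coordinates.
(1, 1, 1)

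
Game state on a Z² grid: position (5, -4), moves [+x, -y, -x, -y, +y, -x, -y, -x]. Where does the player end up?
(3, -6)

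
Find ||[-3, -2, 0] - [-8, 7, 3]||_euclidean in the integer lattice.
10.7238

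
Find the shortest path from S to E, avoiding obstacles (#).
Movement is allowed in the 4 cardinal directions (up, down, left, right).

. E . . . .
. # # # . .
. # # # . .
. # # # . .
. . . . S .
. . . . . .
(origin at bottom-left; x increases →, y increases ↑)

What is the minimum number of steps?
7
(one shortest path: (4, 1) → (4, 2) → (4, 3) → (4, 4) → (4, 5) → (3, 5) → (2, 5) → (1, 5))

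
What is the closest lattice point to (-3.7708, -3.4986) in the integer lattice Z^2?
(-4, -3)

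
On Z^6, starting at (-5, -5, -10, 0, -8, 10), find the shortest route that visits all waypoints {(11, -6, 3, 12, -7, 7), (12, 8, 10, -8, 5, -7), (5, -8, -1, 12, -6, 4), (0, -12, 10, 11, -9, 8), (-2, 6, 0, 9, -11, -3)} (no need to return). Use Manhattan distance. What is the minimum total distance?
190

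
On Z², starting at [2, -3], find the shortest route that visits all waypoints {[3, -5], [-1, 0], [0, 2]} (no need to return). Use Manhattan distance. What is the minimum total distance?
15
(one optimal route: (2, -3) → (3, -5) → (-1, 0) → (0, 2))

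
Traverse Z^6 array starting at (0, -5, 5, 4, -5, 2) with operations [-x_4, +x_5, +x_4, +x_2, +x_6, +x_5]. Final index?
(0, -4, 5, 4, -3, 3)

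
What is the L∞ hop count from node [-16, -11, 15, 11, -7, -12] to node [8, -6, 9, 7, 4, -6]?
24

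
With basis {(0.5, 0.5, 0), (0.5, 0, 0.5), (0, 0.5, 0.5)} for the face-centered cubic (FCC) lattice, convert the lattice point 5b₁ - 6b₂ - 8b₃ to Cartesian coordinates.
(-0.5, -1.5, -7)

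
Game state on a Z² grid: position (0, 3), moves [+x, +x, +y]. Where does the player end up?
(2, 4)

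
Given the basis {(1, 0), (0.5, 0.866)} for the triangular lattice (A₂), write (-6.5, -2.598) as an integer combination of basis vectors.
-5b₁ - 3b₂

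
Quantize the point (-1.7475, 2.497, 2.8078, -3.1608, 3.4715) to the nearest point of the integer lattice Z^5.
(-2, 2, 3, -3, 3)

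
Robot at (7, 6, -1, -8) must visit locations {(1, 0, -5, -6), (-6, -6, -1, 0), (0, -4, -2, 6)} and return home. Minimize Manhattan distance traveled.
86
(one optimal route: (7, 6, -1, -8) → (1, 0, -5, -6) → (0, -4, -2, 6) → (-6, -6, -1, 0) → (7, 6, -1, -8))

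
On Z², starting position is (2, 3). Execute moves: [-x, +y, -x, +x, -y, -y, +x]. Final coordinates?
(2, 2)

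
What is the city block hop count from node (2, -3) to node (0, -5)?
4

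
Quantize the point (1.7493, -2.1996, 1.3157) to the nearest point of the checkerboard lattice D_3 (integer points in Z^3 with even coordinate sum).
(2, -2, 2)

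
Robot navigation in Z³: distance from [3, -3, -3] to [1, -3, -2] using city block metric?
3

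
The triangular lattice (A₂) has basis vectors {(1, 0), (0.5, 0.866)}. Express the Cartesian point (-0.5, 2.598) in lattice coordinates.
-2b₁ + 3b₂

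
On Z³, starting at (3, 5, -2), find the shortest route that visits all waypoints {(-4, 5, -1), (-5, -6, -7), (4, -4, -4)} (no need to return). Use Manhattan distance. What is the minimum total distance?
40
(one optimal route: (3, 5, -2) → (-4, 5, -1) → (-5, -6, -7) → (4, -4, -4))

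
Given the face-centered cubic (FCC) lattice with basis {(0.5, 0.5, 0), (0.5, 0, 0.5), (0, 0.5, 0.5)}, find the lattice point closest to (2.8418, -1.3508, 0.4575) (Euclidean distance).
(3, -1.5, 0.5)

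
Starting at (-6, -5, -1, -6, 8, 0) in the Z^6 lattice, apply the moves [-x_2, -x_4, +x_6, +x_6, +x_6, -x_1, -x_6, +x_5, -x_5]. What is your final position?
(-7, -6, -1, -7, 8, 2)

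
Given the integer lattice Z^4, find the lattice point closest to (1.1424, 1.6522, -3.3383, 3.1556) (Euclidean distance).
(1, 2, -3, 3)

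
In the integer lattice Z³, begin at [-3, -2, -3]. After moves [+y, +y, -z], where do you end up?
(-3, 0, -4)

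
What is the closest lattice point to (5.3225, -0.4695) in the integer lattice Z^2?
(5, 0)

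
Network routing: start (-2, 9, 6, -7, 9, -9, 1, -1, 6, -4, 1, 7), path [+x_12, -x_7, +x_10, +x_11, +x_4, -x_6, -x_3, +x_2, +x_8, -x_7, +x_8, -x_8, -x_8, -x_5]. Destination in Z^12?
(-2, 10, 5, -6, 8, -10, -1, -1, 6, -3, 2, 8)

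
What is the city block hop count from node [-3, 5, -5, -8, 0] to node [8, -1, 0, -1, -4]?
33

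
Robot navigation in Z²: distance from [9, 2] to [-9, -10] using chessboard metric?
18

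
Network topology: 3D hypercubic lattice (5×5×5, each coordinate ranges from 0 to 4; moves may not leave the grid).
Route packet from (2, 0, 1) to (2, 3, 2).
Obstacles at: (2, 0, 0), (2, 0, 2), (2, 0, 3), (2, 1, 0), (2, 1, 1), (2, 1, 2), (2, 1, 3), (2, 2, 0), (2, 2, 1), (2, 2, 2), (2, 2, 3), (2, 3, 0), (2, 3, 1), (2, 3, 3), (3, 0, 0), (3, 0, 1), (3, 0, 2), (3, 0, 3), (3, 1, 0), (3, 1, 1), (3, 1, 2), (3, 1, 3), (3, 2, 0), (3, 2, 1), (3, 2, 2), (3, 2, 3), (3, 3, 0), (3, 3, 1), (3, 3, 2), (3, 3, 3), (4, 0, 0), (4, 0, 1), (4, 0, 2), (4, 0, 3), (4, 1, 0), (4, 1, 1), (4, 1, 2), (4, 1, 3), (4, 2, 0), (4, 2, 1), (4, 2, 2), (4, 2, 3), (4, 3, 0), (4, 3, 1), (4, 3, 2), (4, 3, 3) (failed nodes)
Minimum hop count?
6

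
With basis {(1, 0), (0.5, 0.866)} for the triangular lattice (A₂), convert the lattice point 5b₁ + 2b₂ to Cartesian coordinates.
(6, 1.732)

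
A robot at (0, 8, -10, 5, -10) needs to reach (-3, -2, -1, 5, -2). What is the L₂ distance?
15.9374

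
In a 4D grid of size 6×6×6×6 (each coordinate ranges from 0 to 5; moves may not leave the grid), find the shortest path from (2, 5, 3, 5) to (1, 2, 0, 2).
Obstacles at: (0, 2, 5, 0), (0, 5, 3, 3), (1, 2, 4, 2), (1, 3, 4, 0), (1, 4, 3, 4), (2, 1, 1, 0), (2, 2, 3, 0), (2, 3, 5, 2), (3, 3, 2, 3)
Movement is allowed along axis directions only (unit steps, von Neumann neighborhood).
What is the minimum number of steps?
10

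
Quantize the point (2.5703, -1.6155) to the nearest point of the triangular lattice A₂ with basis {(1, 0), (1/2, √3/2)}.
(3, -1.732)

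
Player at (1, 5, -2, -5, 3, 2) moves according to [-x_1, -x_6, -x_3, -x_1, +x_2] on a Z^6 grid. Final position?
(-1, 6, -3, -5, 3, 1)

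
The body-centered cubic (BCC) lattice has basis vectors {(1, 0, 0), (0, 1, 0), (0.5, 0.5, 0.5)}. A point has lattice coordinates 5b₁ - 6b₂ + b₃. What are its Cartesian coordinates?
(5.5, -5.5, 0.5)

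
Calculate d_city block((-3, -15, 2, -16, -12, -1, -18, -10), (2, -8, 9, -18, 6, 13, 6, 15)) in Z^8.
102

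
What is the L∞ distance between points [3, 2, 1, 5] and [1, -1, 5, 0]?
5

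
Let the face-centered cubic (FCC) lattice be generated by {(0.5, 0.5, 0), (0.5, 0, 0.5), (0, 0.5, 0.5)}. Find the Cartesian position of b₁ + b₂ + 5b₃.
(1, 3, 3)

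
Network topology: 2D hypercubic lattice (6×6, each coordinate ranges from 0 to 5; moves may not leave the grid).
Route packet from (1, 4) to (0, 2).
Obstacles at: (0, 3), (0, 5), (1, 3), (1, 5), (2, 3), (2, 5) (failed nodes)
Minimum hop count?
7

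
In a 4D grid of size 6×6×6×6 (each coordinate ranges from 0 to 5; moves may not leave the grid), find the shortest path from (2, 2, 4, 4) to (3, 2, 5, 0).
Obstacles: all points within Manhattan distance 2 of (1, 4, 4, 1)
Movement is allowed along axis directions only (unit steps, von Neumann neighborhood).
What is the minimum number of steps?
6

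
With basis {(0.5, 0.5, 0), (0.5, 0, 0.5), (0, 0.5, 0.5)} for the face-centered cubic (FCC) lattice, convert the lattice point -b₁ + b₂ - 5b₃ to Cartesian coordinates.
(0, -3, -2)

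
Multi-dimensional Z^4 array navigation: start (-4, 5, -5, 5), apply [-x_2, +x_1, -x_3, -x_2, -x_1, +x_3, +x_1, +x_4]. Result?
(-3, 3, -5, 6)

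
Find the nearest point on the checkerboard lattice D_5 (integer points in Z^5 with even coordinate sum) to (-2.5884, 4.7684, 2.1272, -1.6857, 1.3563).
(-2, 5, 2, -2, 1)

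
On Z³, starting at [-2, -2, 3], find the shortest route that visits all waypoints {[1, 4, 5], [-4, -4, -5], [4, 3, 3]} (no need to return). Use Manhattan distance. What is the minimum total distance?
40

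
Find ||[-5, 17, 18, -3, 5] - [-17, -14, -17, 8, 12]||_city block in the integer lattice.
96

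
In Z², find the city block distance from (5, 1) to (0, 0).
6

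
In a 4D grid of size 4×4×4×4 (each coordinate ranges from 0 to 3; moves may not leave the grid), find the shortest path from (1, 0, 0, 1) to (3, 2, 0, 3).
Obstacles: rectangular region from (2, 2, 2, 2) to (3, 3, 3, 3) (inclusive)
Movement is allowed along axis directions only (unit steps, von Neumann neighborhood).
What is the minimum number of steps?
6
(one shortest path: (1, 0, 0, 1) → (2, 0, 0, 1) → (3, 0, 0, 1) → (3, 1, 0, 1) → (3, 2, 0, 1) → (3, 2, 0, 2) → (3, 2, 0, 3))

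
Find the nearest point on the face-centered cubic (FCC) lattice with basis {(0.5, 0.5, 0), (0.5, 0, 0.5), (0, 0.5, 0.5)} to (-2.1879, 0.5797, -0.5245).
(-2, 0.5, -0.5)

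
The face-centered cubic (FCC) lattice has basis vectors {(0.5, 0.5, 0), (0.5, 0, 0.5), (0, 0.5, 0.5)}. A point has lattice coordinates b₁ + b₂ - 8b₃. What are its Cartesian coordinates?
(1, -3.5, -3.5)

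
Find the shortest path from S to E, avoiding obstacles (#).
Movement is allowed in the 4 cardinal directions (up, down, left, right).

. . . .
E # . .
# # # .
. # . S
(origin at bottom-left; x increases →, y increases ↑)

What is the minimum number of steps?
7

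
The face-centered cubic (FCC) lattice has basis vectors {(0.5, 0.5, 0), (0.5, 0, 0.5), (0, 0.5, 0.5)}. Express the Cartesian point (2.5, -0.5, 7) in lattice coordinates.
-5b₁ + 10b₂ + 4b₃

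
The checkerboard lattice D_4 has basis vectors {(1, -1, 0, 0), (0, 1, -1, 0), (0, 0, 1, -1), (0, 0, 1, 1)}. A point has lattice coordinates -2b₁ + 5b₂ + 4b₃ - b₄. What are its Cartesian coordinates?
(-2, 7, -2, -5)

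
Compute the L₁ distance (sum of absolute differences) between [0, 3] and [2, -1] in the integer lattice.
6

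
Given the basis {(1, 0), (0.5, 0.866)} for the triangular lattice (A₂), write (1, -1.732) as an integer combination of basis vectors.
2b₁ - 2b₂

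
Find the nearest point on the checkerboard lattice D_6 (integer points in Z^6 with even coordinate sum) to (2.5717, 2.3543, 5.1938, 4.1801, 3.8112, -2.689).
(2, 2, 5, 4, 4, -3)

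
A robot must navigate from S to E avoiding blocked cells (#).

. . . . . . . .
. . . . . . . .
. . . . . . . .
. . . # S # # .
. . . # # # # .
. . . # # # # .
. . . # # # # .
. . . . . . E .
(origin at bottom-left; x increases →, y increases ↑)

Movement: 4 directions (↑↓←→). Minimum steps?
10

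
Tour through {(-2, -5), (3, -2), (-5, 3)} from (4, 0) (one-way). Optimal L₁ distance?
22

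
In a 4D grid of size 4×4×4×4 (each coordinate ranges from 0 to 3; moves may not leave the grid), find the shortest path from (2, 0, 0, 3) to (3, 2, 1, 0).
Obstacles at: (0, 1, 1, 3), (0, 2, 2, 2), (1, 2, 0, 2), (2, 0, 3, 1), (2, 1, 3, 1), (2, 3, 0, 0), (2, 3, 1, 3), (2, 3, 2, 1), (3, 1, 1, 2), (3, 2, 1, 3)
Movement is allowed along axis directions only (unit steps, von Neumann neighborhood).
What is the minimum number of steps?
7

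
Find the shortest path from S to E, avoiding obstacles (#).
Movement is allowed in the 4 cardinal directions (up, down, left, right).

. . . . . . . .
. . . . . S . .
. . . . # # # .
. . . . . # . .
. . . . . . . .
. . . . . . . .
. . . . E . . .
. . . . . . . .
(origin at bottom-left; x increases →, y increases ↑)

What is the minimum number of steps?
8
(one shortest path: (5, 6) → (4, 6) → (3, 6) → (3, 5) → (3, 4) → (4, 4) → (4, 3) → (4, 2) → (4, 1))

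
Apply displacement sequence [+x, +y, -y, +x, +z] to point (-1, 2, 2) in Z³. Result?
(1, 2, 3)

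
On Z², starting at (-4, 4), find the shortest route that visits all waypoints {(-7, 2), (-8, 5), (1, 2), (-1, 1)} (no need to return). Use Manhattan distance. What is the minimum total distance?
19
(one optimal route: (-4, 4) → (-8, 5) → (-7, 2) → (-1, 1) → (1, 2))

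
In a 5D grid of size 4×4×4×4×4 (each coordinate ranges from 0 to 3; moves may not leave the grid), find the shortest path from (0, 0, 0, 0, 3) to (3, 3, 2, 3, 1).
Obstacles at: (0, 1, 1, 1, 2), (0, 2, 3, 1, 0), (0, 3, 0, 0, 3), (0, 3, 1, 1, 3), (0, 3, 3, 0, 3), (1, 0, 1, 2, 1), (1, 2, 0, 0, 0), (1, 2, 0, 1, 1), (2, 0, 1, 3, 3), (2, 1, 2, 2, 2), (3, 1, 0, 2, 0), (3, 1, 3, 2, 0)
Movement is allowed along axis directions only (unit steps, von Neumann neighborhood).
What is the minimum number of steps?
13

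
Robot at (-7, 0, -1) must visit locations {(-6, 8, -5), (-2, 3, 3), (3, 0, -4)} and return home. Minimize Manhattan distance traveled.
58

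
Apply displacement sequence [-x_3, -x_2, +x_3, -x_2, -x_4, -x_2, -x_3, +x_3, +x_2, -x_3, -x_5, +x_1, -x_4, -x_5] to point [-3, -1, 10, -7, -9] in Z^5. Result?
(-2, -3, 9, -9, -11)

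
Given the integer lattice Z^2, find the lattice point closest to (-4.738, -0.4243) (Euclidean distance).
(-5, 0)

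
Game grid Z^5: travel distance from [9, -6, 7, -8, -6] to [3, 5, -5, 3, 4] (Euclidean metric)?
22.8473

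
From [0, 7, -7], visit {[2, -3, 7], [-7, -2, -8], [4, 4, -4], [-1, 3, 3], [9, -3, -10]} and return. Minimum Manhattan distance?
96
(one optimal route: (0, 7, -7) → (-7, -2, -8) → (9, -3, -10) → (2, -3, 7) → (-1, 3, 3) → (4, 4, -4) → (0, 7, -7))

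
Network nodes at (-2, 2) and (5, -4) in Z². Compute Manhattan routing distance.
13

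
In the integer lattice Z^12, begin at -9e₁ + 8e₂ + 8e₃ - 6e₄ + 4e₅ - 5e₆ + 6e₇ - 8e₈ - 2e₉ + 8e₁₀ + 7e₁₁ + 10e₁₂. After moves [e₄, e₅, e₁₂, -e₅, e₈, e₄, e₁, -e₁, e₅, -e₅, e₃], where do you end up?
(-9, 8, 9, -4, 4, -5, 6, -7, -2, 8, 7, 11)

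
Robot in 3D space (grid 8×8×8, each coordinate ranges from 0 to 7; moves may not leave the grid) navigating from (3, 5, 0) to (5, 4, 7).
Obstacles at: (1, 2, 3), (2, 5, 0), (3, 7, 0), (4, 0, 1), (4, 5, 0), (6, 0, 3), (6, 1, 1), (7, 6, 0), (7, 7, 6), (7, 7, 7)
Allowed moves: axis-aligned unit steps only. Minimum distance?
10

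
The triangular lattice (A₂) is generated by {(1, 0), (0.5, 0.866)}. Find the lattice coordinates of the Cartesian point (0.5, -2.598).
2b₁ - 3b₂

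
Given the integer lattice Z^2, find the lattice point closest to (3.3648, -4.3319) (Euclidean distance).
(3, -4)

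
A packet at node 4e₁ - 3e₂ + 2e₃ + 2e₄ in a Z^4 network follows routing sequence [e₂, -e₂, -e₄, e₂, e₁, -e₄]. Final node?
(5, -2, 2, 0)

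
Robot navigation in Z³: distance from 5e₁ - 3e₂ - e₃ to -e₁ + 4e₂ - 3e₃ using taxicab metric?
15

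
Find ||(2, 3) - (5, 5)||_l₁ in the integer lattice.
5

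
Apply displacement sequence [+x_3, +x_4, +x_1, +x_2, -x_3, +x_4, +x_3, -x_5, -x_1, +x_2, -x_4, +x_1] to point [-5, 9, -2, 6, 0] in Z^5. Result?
(-4, 11, -1, 7, -1)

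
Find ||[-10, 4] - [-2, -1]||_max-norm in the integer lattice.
8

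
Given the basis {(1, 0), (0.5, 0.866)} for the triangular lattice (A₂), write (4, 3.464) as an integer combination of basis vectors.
2b₁ + 4b₂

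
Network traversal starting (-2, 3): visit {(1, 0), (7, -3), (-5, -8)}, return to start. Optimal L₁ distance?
46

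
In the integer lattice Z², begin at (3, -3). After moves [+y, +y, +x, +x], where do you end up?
(5, -1)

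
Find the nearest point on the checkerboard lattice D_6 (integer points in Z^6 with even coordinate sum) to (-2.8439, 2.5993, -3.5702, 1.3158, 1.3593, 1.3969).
(-3, 3, -3, 1, 1, 1)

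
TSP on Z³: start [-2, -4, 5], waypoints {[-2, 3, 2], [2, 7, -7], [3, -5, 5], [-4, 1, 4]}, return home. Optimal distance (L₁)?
62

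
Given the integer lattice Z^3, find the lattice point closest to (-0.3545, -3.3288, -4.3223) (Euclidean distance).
(0, -3, -4)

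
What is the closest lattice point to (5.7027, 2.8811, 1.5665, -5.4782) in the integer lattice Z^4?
(6, 3, 2, -5)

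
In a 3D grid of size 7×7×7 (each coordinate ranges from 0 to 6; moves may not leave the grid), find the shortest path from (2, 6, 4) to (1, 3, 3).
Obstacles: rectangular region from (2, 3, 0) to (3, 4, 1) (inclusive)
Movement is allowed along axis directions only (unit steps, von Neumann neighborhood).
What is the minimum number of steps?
5
(one shortest path: (2, 6, 4) → (1, 6, 4) → (1, 5, 4) → (1, 4, 4) → (1, 3, 4) → (1, 3, 3))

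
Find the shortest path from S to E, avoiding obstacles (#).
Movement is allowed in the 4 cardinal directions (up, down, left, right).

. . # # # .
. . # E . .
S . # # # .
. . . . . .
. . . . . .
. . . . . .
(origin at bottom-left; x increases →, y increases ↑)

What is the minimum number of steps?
10
(one shortest path: (0, 3) → (1, 3) → (1, 2) → (2, 2) → (3, 2) → (4, 2) → (5, 2) → (5, 3) → (5, 4) → (4, 4) → (3, 4))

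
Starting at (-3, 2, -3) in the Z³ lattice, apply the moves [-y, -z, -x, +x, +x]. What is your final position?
(-2, 1, -4)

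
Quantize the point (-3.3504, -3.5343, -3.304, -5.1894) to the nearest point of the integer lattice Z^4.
(-3, -4, -3, -5)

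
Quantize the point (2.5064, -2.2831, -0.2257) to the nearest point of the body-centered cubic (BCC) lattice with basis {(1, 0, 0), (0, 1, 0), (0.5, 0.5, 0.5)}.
(2.5, -2.5, -0.5)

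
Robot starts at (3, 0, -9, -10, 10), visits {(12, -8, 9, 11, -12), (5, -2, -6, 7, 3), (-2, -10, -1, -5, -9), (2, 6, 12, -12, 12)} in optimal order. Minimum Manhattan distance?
178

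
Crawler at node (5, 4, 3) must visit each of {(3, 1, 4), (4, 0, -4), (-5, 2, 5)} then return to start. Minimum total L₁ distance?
46
(one optimal route: (5, 4, 3) → (4, 0, -4) → (3, 1, 4) → (-5, 2, 5) → (5, 4, 3))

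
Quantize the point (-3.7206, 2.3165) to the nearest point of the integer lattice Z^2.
(-4, 2)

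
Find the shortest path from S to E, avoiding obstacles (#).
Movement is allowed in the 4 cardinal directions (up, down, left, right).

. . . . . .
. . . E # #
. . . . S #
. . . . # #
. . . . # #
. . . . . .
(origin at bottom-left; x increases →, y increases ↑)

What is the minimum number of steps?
2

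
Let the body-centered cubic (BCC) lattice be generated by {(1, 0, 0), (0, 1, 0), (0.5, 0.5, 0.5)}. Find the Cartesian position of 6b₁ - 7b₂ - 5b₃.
(3.5, -9.5, -2.5)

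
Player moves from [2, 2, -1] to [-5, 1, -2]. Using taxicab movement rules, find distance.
9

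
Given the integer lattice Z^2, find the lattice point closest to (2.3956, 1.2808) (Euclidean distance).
(2, 1)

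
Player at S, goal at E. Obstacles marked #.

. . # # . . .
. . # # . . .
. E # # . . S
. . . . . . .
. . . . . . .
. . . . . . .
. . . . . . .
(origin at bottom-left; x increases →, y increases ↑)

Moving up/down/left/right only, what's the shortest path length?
7
(one shortest path: (6, 4) → (5, 4) → (4, 4) → (4, 3) → (3, 3) → (2, 3) → (1, 3) → (1, 4))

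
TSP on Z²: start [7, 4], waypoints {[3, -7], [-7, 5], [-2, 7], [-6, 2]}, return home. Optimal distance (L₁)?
56
(one optimal route: (7, 4) → (3, -7) → (-6, 2) → (-7, 5) → (-2, 7) → (7, 4))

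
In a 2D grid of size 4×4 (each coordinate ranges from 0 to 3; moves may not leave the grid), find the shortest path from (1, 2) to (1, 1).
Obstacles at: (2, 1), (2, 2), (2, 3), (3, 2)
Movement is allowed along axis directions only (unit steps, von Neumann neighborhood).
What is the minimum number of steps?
1
(one shortest path: (1, 2) → (1, 1))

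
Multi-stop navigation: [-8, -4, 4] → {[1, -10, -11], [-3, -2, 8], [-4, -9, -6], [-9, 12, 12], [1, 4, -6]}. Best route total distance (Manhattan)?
97
(one optimal route: (-8, -4, 4) → (-4, -9, -6) → (1, -10, -11) → (1, 4, -6) → (-3, -2, 8) → (-9, 12, 12))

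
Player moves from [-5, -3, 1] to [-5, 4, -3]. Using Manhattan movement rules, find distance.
11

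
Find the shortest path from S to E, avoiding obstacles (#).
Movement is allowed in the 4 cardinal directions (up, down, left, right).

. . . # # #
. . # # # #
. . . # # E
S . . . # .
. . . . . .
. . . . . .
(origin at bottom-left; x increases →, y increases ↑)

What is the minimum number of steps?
8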